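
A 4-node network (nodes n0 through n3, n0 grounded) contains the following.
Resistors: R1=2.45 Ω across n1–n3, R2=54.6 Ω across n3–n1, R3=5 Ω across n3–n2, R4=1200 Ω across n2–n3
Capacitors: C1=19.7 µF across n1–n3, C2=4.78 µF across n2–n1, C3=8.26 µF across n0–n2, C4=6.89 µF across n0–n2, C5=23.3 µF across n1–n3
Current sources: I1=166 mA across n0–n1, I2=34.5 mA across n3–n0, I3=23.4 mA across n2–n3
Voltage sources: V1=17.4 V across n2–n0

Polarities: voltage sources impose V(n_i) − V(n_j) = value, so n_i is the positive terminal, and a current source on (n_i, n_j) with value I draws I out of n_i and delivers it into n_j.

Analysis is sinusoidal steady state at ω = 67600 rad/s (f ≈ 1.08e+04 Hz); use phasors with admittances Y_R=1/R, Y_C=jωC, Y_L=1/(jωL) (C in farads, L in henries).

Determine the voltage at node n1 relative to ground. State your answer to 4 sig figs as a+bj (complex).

17.60-0.3433j V

Apply KCL at each of the 3 non-ground nodes and solve the resulting linear system.
Node n1: branches {R1, C1, R2, C2, C5, I1} → V_1 = 17.60-0.3433j
Node n2: branches {R3, C2, C3, C4, I3, R4, V1} → V_2 = 17.40+0.000j
Node n3: branches {R1, C1, R2, R3, C5, I2, I3, R4} → V_3 = 17.62-0.3216j
Source currents: i(V1)=0.1315-17.82j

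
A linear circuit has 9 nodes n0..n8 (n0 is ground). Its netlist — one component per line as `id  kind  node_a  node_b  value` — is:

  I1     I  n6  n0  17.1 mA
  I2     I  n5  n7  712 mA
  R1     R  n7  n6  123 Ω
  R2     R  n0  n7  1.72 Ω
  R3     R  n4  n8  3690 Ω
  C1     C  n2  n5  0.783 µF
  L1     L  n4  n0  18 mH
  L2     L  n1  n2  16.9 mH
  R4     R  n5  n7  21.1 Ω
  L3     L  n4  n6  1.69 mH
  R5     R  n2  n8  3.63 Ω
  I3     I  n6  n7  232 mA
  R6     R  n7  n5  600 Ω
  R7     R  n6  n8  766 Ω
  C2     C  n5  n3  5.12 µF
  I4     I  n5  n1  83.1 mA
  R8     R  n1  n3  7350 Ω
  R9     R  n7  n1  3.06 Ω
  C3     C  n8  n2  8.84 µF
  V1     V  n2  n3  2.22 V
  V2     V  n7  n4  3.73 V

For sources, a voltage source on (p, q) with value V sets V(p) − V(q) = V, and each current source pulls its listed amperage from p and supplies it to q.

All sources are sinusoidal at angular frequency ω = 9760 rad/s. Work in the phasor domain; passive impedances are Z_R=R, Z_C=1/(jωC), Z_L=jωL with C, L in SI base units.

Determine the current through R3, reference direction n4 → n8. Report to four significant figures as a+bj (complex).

0.003081+0.0006954j A

Apply KCL at each of the 8 non-ground nodes and solve the resulting linear system.
Node n1: branches {L2, I4, R8, R9} → V_1 = 0.1654+0.2468j
Node n2: branches {C1, L2, R5, C3, V1} → V_2 = -15.18-2.582j
Node n3: branches {C2, R8, V1} → V_3 = -17.40-2.582j
Node n4: branches {R3, L1, L3, V2} → V_4 = -3.759-0.03680j
Node n5: branches {I2, C1, R4, R6, C2, I4} → V_5 = -15.49-1.944j
Node n6: branches {I1, R1, L3, I3, R7} → V_6 = -4.291-3.807j
Node n7: branches {I2, R1, R2, R4, I3, R6, R9, V2} → V_7 = -0.02905-0.03680j
Node n8: branches {R3, R5, R7, C3} → V_8 = -15.13-2.603j
Source currents: i(V1)=0.02950-0.09624j, i(V2)=0.2315-0.01014j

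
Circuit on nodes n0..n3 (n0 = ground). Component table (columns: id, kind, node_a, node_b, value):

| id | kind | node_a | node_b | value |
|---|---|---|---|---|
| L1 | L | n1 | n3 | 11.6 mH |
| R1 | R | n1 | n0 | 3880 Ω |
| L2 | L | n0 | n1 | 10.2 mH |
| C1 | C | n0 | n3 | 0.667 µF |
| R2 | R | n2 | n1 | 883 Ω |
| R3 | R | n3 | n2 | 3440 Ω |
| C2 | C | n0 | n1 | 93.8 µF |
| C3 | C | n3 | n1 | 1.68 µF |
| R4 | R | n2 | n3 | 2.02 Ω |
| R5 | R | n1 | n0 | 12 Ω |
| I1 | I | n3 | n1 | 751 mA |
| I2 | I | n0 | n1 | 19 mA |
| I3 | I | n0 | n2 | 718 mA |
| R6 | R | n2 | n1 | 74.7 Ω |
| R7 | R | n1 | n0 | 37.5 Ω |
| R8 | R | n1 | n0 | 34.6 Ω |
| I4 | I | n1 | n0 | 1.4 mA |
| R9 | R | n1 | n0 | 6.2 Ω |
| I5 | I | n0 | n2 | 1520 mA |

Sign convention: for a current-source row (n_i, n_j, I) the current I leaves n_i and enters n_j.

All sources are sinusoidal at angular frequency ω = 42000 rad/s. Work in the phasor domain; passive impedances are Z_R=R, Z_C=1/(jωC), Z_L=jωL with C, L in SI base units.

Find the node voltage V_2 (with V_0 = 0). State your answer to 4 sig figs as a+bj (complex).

MNA unknowns: 3 node voltages V₁..V_3
L1: Y=0.000-0.002053j on G[1,3]
R1: Y=0.0002577+0.000j on G[1,0]
L2: Y=0.000-0.002334j on G[0,1]
C1: Y=0.000+0.02801j on G[0,3]
R2: Y=0.001133+0.000j on G[2,1]
R3: Y=0.0002907+0.000j on G[3,2]
C2: Y=0.000+3.940j on G[0,1]
C3: Y=0.000+0.07056j on G[3,1]
R4: Y=0.4950+0.000j on G[2,3]
R5: Y=0.08333+0.000j on G[1,0]
I1: z[3]−=0.751, z[1]+=0.751
I2: z[0]−=0.019, z[1]+=0.019
I3: z[0]−=0.718, z[2]+=0.718
R6: Y=0.01339+0.000j on G[2,1]
R7: Y=0.02667+0.000j on G[1,0]
R8: Y=0.02890+0.000j on G[1,0]
I4: z[1]−=0.0014, z[0]+=0.0014
R9: Y=0.1613+0.000j on G[1,0]
I5: z[0]−=1.52, z[2]+=1.52
solve → V1=0.02060-0.4662j, V2=6.435-14.36j, V3=2.105-14.77j

6.435-14.36j V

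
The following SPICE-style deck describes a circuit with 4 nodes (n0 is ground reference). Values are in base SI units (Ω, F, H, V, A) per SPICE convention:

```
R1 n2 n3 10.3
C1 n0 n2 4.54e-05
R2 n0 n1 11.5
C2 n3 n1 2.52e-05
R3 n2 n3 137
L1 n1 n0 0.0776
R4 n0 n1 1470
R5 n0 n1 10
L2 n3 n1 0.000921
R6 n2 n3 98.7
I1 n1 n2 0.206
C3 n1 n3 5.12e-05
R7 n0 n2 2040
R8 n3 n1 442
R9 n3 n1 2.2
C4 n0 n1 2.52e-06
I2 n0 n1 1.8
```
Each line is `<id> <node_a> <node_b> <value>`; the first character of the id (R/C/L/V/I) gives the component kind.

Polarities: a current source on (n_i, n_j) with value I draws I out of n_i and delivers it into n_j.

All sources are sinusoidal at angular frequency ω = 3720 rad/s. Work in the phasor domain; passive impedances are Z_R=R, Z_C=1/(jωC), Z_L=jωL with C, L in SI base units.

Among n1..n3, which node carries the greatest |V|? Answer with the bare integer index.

1

MNA unknowns: 3 node voltages V₁..V_3
R1: Y=0.09709+0.000j on G[2,3]
C1: Y=0.000+0.1689j on G[0,2]
R2: Y=0.08696+0.000j on G[0,1]
C2: Y=0.000+0.09374j on G[3,1]
R3: Y=0.007299+0.000j on G[2,3]
L1: Y=0.000-0.003464j on G[1,0]
R4: Y=0.0006803+0.000j on G[0,1]
R5: Y=0.1000+0.000j on G[0,1]
L2: Y=0.000-0.2919j on G[3,1]
R6: Y=0.01013+0.000j on G[2,3]
I1: z[1]−=0.206, z[2]+=0.206
C3: Y=0.000+0.1905j on G[1,3]
R7: Y=0.0004902+0.000j on G[0,2]
R8: Y=0.002262+0.000j on G[3,1]
R9: Y=0.4545+0.000j on G[3,1]
C4: Y=0.000+0.009374j on G[0,1]
I2: z[0]−=1.8, z[1]+=1.8
solve → V1=6.112-1.375j, V2=1.325-3.816j, V3=5.159-1.877j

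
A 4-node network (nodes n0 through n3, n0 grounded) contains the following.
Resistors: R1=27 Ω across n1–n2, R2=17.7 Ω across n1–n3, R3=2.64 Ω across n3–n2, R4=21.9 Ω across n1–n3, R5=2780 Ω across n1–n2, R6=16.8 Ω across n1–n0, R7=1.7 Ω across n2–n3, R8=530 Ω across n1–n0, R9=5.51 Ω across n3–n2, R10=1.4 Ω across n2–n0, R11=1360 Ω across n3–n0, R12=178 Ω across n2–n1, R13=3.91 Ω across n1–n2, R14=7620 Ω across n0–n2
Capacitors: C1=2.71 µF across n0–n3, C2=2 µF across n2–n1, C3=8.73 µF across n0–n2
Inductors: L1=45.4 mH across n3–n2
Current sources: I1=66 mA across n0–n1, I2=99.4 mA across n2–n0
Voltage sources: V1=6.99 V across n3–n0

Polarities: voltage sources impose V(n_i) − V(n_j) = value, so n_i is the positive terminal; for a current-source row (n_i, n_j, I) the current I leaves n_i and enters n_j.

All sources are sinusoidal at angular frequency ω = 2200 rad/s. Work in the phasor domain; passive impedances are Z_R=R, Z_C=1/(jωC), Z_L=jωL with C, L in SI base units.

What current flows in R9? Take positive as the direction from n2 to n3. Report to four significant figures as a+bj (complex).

Element admittances at ω=2200 rad/s:
  Y(R1) = 0.03704+0.000j S between n1,n2
  Y(R2) = 0.05650+0.000j S between n1,n3
  Y(R3) = 0.3788+0.000j S between n3,n2
  Y(R4) = 0.04566+0.000j S between n1,n3
  Y(R5) = 0.0003597+0.000j S between n1,n2
  Y(C1) = 0.000+0.005962j S between n0,n3
  Y(L1) = 0.000-0.01001j S between n3,n2
  I1: injects 0.066 A into n1 (from n0)
  Y(C2) = 0.000+0.004400j S between n2,n1
  I2: injects 0.0994 A into n0 (from n2)
  Y(R6) = 0.05952+0.000j S between n1,n0
  Y(R7) = 0.5882+0.000j S between n2,n3
  Y(C3) = 0.000+0.01921j S between n0,n2
  Y(R8) = 0.001887+0.000j S between n1,n0
  Y(R9) = 0.1815+0.000j S between n3,n2
  Y(R10) = 0.7143+0.000j S between n2,n0
  Y(R11) = 0.0007353+0.000j S between n3,n0
  Y(R12) = 0.005618+0.000j S between n2,n1
  Y(R13) = 0.2558+0.000j S between n1,n2
  Y(R14) = 0.0001312+0.000j S between n0,n2
  V1: constraint V(n3)−V(n0) = 6.99
Assemble and solve the 4×4 MNA system:
  V(n1)=4.455-0.03745j  V(n2)=4.283-0.05542j  V(n3)=6.990+0.000j
  i(V1)=-3.373-0.08205j

-0.4912-0.01006j A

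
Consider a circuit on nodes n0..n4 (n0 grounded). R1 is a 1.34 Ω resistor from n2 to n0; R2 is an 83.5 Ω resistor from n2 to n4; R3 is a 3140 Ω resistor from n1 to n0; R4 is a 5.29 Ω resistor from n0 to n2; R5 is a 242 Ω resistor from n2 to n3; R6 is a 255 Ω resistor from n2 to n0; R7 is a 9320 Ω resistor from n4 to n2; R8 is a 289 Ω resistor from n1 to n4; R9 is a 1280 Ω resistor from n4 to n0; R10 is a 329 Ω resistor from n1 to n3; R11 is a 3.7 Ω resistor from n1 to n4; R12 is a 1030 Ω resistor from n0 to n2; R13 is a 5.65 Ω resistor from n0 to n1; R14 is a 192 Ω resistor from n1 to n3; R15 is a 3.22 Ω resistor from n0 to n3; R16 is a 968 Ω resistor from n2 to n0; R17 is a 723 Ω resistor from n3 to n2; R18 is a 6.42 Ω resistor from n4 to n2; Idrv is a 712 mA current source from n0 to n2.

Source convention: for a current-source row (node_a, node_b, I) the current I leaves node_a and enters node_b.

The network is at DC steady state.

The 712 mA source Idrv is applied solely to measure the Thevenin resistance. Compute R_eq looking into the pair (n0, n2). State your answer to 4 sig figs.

Apply KCL at each of the 4 non-ground nodes and solve the resulting linear system.
Node n1: branches {R3, R8, R10, R11, R13, R14} → V_1 = 0.2522
Node n2: branches {R1, R2, R4, R5, R6, R7, R12, R16, R17, R18, Idrv} → V_2 = 0.7025
Node n3: branches {R5, R10, R14, R15, R17} → V_3 = 0.01836
Node n4: branches {R2, R7, R8, R9, R11, R18} → V_4 = 0.4226

R_eq = 0.9867 Ω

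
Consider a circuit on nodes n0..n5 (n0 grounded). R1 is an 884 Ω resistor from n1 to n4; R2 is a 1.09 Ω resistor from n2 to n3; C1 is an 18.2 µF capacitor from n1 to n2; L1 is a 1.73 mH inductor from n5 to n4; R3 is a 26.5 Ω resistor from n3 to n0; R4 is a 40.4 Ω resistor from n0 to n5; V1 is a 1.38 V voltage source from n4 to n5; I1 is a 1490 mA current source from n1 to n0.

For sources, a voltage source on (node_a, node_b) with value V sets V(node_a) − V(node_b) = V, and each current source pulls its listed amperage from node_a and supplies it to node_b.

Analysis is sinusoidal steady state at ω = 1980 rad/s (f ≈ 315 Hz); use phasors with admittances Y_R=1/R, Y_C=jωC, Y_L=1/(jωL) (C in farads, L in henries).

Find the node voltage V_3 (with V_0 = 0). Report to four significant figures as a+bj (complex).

-38.27-1.116j V

MNA unknowns: 5 node voltages V₁..V_5 plus 1 source current (V1)
R1: Y=0.001131+0.000j on G[1,4]
R2: Y=0.9174+0.000j on G[2,3]
C1: Y=0.000+0.03604j on G[1,2]
L1: Y=0.000-0.2919j on G[5,4]
R3: Y=0.03774+0.000j on G[3,0]
R4: Y=0.02475+0.000j on G[0,5]
V1: row V4−V5=1.38, i_V1 at 4,5
I1: z[1]−=1.49, z[0]+=1.49
solve → V1=-41.01+38.91j, V2=-39.84-1.161j, V3=-38.27-1.116j, V4=-0.4727+1.701j, V5=-1.853+1.701j
aux → i_V1=-0.04586+0.4450j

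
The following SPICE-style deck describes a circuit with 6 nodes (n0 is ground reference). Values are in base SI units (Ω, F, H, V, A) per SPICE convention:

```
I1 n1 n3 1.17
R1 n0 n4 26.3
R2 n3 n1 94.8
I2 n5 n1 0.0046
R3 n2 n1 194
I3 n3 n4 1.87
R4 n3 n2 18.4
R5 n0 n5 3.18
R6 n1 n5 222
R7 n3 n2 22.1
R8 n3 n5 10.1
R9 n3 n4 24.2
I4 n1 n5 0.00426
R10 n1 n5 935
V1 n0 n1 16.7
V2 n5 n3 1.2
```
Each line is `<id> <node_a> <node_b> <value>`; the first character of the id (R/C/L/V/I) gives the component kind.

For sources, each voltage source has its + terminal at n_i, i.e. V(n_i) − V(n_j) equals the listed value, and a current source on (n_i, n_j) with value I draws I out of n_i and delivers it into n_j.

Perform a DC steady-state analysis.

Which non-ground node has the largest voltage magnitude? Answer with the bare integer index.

Apply KCL at each of the 5 non-ground nodes and solve the resulting linear system.
Node n1: branches {I1, R2, I2, R3, R6, I4, R10, V1} → V_1 = -16.70
Node n2: branches {R3, R4, R7} → V_2 = -2.057
Node n3: branches {I1, R2, I3, R4, R7, R8, R9, V2} → V_3 = -1.299
Node n4: branches {R1, I3, R9} → V_4 = 22.89
Node n5: branches {I2, R5, R6, R8, I4, R10, V2} → V_5 = -0.09921
Source currents: i(V1)=0.8392, i(V2)=-0.1805

4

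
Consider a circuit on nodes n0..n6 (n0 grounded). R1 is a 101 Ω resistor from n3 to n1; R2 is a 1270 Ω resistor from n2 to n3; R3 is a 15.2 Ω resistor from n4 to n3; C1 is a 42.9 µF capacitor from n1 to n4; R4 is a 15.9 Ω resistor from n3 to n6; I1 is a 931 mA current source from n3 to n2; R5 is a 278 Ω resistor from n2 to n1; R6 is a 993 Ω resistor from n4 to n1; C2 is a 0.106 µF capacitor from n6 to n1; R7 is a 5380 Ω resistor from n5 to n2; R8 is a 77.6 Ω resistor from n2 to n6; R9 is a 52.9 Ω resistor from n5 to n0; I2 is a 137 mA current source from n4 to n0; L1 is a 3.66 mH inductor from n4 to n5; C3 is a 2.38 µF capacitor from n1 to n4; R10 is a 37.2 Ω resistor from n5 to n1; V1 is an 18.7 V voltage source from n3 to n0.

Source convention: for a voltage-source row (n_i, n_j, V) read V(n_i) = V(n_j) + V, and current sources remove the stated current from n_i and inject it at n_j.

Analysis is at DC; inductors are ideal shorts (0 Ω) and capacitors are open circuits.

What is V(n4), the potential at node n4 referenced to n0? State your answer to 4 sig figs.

15.19 V

Apply KCL at each of the 6 non-ground nodes and solve the resulting linear system.
Node n1: branches {R1, C1, R5, R6, C2, C3, R10} → V_1 = 21.69
Node n2: branches {R2, I1, R5, R7, R8} → V_2 = 80.35
Node n3: branches {R1, R2, R3, R4, I1, V1} → V_3 = 18.70
Node n4: branches {R3, C1, R6, I2, L1, C3} → V_4 = 15.19
Node n5: branches {R7, R9, L1, R10} → V_5 = 15.19
Node n6: branches {R4, C2, R8} → V_6 = 29.18
Source currents: i(L1)=0.1003, i(V1)=-0.4242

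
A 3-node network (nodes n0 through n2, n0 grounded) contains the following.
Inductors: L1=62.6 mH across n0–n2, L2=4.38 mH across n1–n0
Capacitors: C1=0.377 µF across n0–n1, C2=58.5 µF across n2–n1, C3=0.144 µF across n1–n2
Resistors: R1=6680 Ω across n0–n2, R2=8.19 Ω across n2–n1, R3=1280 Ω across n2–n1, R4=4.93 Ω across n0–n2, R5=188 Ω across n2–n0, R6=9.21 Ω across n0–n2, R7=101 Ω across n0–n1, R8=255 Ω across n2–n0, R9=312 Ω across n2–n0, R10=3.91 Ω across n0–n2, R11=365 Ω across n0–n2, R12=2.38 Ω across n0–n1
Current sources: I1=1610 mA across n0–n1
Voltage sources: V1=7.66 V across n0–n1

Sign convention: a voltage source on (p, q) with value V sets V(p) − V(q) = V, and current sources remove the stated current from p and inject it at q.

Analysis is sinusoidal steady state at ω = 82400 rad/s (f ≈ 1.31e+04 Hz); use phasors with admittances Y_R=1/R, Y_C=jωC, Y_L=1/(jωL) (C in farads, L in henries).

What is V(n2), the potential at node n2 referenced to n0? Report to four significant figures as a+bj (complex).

Apply KCL at each of the 2 non-ground nodes and solve the resulting linear system.
Node n1: branches {C1, C2, R2, L2, R3, R7, I1, C3, R12, V1} → V_1 = -7.660+0.000j
Node n2: branches {L1, C2, R1, R2, R3, R4, R5, R6, R8, C3, R9, R10, R11} → V_2 = -7.528-0.9042j
Source currents: i(V1)=-9.290-0.7420j

-7.528-0.9042j V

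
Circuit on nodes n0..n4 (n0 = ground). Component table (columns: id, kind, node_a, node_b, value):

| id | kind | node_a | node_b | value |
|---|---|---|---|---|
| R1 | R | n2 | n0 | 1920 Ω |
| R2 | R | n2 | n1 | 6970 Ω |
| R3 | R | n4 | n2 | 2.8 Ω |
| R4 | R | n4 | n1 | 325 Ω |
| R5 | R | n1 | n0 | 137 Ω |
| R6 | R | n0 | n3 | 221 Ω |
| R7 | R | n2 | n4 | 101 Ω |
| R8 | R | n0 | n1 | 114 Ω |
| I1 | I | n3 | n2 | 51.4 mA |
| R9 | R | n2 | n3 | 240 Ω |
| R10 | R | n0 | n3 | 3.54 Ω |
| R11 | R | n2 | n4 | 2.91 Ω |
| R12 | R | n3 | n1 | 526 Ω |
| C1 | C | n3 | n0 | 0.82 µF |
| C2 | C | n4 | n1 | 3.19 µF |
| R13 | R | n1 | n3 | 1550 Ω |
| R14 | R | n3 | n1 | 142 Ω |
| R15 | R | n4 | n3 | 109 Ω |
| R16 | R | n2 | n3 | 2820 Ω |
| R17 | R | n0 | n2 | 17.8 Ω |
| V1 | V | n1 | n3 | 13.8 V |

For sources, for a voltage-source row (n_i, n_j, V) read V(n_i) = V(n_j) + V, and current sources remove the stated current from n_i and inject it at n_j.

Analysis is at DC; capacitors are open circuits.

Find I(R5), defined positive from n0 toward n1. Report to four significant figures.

MNA unknowns: 4 node voltages V₁..V_4 plus 1 source current (V1)
R1: Y=0.0005208 on G[2,0]
R2: Y=0.0001435 on G[2,1]
R3: Y=0.3571 on G[4,2]
R4: Y=0.003077 on G[4,1]
R5: Y=0.007299 on G[1,0]
R6: Y=0.004525 on G[0,3]
R7: Y=0.009901 on G[2,4]
R8: Y=0.008772 on G[0,1]
I1: z[3]−=0.0514, z[2]+=0.0514
R9: Y=0.004167 on G[2,3]
R10: Y=0.2825 on G[0,3]
R11: Y=0.3436 on G[2,4]
R12: Y=0.001901 on G[3,1]
C1: Y=0.000 on G[3,0]
C2: Y=0.000 on G[4,1]
R13: Y=0.0006452 on G[1,3]
R14: Y=0.007042 on G[3,1]
R15: Y=0.009174 on G[4,3]
R16: Y=0.0003546 on G[2,3]
R17: Y=0.05618 on G[0,2]
V1: row V1−V3=13.8, i_V1 at 1,3
solve → V1=12.87, V2=1.083, V3=-0.9344, V4=1.108
aux → i_V1=-0.3770

-0.09391 A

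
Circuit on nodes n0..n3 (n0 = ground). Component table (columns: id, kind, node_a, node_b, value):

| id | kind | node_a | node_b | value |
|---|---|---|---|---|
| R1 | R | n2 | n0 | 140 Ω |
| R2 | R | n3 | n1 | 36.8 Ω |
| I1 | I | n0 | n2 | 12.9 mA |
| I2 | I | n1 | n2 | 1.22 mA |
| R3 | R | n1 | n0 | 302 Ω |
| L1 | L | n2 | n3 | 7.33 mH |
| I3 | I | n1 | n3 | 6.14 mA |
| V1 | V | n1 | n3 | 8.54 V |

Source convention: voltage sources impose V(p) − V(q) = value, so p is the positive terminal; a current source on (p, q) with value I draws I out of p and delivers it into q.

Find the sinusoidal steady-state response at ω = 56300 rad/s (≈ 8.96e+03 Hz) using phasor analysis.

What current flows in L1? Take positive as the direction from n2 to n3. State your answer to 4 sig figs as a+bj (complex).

MNA unknowns: 3 node voltages V₁..V_3 plus 1 source current (V1)
R1: Y=0.007143+0.000j on G[2,0]
R2: Y=0.02717+0.000j on G[3,1]
I1: z[0]−=0.0129, z[2]+=0.0129
I2: z[1]−=0.00122, z[2]+=0.00122
R3: Y=0.003311+0.000j on G[1,0]
L1: Y=0.000-0.002423j on G[2,3]
I3: z[1]−=0.00614, z[3]+=0.00614
V1: row V1−V3=8.54, i_V1 at 1,3
solve → V1=3.605-3.710j, V2=0.1348+1.720j, V3=-4.935-3.710j
aux → i_V1=-0.2514+0.01228j

0.01316-0.01228j A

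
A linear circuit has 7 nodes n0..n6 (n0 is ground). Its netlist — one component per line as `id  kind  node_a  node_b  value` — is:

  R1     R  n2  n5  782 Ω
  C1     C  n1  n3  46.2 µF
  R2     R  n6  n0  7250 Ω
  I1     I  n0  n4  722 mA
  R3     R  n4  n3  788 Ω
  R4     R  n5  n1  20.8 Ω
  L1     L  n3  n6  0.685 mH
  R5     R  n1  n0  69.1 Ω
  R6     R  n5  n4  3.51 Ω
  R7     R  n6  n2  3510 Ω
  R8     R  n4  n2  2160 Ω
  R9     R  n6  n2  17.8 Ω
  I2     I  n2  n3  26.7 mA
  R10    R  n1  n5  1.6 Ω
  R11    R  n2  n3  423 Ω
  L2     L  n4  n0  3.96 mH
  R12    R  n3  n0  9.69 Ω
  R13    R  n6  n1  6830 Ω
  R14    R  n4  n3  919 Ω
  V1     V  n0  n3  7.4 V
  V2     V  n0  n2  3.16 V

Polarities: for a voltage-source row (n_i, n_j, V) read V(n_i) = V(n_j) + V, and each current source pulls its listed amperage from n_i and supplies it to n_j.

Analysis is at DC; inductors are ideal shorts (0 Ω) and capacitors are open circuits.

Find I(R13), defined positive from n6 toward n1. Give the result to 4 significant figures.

-0.001081 A

Apply KCL at each of the 6 non-ground nodes and solve the resulting linear system.
Node n1: branches {C1, R4, R5, R10, R13} → V_1 = -0.01819
Node n2: branches {R1, R7, R8, R9, I2, R11, V2} → V_2 = -3.160
Node n3: branches {C1, R3, L1, I2, R11, R12, R14, V1} → V_3 = -7.400
Node n4: branches {I1, R3, R6, R8, L2, R14} → V_4 = 0.000
Node n5: branches {R1, R4, R6, R10} → V_5 = -0.01698
Node n6: branches {R2, L1, R7, R9, R13} → V_6 = -7.400
Source currents: i(L1)=-0.2415, i(L2)=0.6983, i(V1)=-1.059, i(V2)=0.2707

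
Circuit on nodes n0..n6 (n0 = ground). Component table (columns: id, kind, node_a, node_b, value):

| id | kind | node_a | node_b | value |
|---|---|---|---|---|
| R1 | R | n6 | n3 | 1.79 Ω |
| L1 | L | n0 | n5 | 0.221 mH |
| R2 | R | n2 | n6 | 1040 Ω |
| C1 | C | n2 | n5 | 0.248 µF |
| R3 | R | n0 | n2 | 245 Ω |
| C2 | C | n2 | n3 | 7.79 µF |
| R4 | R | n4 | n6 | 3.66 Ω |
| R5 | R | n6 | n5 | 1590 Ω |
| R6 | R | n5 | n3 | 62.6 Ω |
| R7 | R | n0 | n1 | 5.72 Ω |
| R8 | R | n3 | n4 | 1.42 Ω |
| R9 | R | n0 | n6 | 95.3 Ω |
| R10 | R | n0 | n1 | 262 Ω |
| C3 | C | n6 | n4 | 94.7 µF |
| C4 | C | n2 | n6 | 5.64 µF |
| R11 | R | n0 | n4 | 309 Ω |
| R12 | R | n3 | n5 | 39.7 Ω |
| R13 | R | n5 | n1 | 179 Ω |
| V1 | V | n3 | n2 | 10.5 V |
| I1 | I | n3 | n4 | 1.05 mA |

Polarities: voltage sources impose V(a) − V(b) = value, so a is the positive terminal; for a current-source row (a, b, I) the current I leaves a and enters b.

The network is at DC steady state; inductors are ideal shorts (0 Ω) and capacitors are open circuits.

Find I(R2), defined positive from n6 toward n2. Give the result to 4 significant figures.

0.01007 A

Apply KCL at each of the 6 non-ground nodes and solve the resulting linear system.
Node n1: branches {R7, R10, R13} → V_1 = 0.000
Node n2: branches {R2, C1, R3, C2, C4, V1} → V_2 = -9.776
Node n3: branches {R1, C2, R6, R8, R12, V1, I1} → V_3 = 0.7240
Node n4: branches {R4, R8, C3, R11, I1} → V_4 = 0.7159
Node n5: branches {L1, C1, R5, R6, R12, R13} → V_5 = 0.000
Node n6: branches {R1, R2, R4, R5, R9, C3, C4} → V_6 = 0.6999
Source currents: i(L1)=-0.03024, i(V1)=-0.04998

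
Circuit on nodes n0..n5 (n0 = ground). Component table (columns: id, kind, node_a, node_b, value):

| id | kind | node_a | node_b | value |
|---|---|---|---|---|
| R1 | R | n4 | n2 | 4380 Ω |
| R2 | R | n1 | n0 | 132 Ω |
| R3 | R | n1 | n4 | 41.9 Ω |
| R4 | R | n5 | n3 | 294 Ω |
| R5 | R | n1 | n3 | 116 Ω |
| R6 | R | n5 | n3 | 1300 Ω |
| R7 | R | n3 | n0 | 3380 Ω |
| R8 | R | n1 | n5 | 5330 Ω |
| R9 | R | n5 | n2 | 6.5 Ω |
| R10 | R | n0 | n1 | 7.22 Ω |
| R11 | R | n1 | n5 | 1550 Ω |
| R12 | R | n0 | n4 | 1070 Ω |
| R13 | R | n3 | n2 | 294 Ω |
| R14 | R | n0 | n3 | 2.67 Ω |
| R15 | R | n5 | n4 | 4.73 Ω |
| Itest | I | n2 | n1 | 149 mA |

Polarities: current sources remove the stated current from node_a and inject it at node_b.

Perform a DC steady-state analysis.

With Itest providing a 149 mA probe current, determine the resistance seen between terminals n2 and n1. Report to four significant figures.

R_eq = 38.36 Ω

MNA unknowns: 5 node voltages V₁..V_5
R1: Y=0.0002283 on G[4,2]
R2: Y=0.007576 on G[1,0]
R3: Y=0.02387 on G[1,4]
R4: Y=0.003401 on G[5,3]
R5: Y=0.008621 on G[1,3]
R6: Y=0.0007692 on G[5,3]
R7: Y=0.0002959 on G[3,0]
R8: Y=0.0001876 on G[1,5]
R9: Y=0.1538 on G[5,2]
R10: Y=0.1385 on G[0,1]
R11: Y=0.0006452 on G[1,5]
R12: Y=0.0009346 on G[0,4]
R13: Y=0.003401 on G[3,2]
R14: Y=0.3745 on G[0,3]
R15: Y=0.2114 on G[5,4]
Itest: z[2]−=0.149, z[1]+=0.149
solve → V1=0.2594, V2=-5.456, V3=-0.09089, V4=-4.099, V5=-4.608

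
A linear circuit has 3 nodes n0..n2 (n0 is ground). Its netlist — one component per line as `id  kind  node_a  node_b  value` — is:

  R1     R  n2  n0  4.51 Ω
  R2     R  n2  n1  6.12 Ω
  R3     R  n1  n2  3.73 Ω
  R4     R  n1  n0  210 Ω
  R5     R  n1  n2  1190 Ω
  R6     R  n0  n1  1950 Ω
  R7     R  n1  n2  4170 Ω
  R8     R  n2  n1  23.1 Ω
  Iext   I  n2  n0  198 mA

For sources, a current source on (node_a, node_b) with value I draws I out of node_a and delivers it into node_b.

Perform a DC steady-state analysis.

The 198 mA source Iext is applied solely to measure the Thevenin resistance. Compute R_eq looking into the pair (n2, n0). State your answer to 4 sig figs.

R_eq = 4.406 Ω

MNA unknowns: 2 node voltages V₁..V_2
R1: Y=0.2217 on G[2,0]
R2: Y=0.1634 on G[2,1]
R3: Y=0.2681 on G[1,2]
R4: Y=0.004762 on G[1,0]
R5: Y=0.0008403 on G[1,2]
R6: Y=0.0005128 on G[0,1]
R7: Y=0.0002398 on G[1,2]
R8: Y=0.04329 on G[2,1]
Iext: z[2]−=0.198, z[0]+=0.198
solve → V1=-0.8629, V2=-0.8725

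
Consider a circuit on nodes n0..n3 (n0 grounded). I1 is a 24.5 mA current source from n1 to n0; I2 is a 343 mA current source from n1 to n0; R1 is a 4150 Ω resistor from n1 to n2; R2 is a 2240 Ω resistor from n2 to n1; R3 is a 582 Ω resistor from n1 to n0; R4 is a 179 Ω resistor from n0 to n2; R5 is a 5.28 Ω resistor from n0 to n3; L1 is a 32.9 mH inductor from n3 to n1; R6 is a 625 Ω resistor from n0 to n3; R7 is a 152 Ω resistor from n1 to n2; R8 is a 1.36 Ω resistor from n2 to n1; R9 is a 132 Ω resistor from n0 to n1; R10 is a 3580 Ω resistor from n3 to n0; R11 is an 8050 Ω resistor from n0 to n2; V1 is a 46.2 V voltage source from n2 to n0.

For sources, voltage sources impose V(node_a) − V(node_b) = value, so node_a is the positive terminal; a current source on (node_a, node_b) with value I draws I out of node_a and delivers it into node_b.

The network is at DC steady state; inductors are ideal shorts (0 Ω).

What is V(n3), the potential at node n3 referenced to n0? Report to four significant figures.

MNA unknowns: 3 node voltages V₁..V_3 plus 2 source currents (L1, V1)
I1: z[1]−=0.0245, z[0]+=0.0245
I2: z[1]−=0.343, z[0]+=0.343
R1: Y=0.0002410 on G[1,2]
R2: Y=0.0004464 on G[2,1]
R3: Y=0.001718 on G[1,0]
R4: Y=0.005587 on G[0,2]
R5: Y=0.1894 on G[0,3]
L1: row V3−V1=0, i_L1 at 3,1
R6: Y=0.001600 on G[0,3]
R7: Y=0.006579 on G[1,2]
R8: Y=0.7353 on G[2,1]
R9: Y=0.007576 on G[0,1]
R10: Y=0.0002793 on G[3,0]
R11: Y=0.0001242 on G[0,2]
V1: row V2−V0=46.2, i_V1 at 2,0
solve → V1=35.99, V2=46.20, V3=35.99
aux → i_L1=-6.883, i_V1=-7.849

35.99 V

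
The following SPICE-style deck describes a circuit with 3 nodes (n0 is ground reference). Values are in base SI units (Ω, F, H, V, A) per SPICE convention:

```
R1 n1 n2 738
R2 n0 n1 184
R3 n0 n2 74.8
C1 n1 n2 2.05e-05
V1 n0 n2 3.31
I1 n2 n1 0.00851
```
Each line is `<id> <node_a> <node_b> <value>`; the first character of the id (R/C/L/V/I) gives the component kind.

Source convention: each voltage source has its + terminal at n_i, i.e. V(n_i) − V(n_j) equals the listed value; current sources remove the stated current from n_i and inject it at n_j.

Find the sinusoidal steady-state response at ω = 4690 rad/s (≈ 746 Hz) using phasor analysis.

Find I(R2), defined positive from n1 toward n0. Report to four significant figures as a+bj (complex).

Element admittances at ω=4690 rad/s:
  Y(R1) = 0.001355+0.000j S between n1,n2
  Y(R2) = 0.005435+0.000j S between n0,n1
  Y(R3) = 0.01337+0.000j S between n0,n2
  Y(C1) = 0.000+0.09614j S between n1,n2
  V1: constraint V(n0)−V(n2) = 3.31
  I1: injects 0.00851 A into n1 (from n2)
Assemble and solve the 3×3 MNA system:
  V(n1)=-3.291-0.2742j  V(n2)=-3.310+0.000j
  i(V1)=-0.06214-0.001490j

-0.01788-0.001490j A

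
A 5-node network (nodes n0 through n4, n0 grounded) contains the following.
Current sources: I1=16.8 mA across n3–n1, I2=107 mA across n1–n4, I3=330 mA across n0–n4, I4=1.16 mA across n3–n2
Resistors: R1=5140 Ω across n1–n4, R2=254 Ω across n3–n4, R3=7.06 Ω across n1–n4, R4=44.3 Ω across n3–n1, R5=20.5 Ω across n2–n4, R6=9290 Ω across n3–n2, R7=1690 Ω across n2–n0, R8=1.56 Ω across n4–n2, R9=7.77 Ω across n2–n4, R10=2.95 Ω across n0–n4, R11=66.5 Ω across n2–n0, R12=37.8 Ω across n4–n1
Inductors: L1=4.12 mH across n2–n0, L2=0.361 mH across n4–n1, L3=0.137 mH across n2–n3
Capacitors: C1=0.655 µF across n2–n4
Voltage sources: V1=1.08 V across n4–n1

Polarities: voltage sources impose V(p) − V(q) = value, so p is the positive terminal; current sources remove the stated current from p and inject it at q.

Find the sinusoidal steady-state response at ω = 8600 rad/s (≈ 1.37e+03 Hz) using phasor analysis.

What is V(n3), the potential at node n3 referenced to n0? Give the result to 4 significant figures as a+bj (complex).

0.8577+0.04813j V

Apply KCL at each of the 4 non-ground nodes and solve the resulting linear system.
Node n1: branches {I1, R1, L2, R3, R4, I2, R12, V1} → V_1 = -0.1541+0.06704j
Node n2: branches {L1, R5, R6, R7, R8, R9, I4, R11, C1, L3} → V_2 = 0.8583+0.09589j
Node n3: branches {I1, R2, R4, R6, I4, L3} → V_3 = 0.8577+0.04813j
Node n4: branches {R1, L2, R2, R3, I2, R5, I3, R8, R9, R10, R12, C1, V1} → V_4 = 0.9259+0.06704j
Source currents: i(V1)=-0.1144+0.3483j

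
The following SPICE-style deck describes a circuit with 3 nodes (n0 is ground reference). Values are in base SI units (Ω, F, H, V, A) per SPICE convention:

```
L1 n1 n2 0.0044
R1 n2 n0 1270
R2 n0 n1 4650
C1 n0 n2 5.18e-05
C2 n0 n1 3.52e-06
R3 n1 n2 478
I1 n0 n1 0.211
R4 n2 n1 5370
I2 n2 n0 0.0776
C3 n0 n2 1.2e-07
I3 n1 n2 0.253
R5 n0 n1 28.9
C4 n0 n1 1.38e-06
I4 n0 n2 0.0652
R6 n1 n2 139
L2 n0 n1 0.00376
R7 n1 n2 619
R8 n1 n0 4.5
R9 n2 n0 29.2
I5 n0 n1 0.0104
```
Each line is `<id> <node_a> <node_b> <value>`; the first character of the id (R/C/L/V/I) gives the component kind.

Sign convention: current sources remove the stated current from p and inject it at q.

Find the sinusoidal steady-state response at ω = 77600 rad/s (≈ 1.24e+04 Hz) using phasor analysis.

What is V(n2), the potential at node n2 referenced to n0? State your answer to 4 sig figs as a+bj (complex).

0.0008660-0.05968j V

MNA unknowns: 2 node voltages V₁..V_2
L1: Y=0.000-0.002929j on G[1,2]
R1: Y=0.0007874+0.000j on G[2,0]
R2: Y=0.0002151+0.000j on G[0,1]
C1: Y=0.000+4.020j on G[0,2]
C2: Y=0.000+0.2732j on G[0,1]
R3: Y=0.002092+0.000j on G[1,2]
I1: z[0]−=0.211, z[1]+=0.211
R4: Y=0.0001862+0.000j on G[2,1]
I2: z[2]−=0.0776, z[0]+=0.0776
C3: Y=0.000+0.009312j on G[0,2]
I3: z[1]−=0.253, z[2]+=0.253
R5: Y=0.03460+0.000j on G[0,1]
C4: Y=0.000+0.1071j on G[0,1]
I4: z[0]−=0.0652, z[2]+=0.0652
R6: Y=0.007194+0.000j on G[1,2]
L2: Y=0.000-0.003427j on G[0,1]
R7: Y=0.001616+0.000j on G[1,2]
R8: Y=0.2222+0.000j on G[1,0]
R9: Y=0.03425+0.000j on G[2,0]
I5: z[0]−=0.0104, z[1]+=0.0104
solve → V1=-0.04141+0.05526j, V2=0.0008660-0.05968j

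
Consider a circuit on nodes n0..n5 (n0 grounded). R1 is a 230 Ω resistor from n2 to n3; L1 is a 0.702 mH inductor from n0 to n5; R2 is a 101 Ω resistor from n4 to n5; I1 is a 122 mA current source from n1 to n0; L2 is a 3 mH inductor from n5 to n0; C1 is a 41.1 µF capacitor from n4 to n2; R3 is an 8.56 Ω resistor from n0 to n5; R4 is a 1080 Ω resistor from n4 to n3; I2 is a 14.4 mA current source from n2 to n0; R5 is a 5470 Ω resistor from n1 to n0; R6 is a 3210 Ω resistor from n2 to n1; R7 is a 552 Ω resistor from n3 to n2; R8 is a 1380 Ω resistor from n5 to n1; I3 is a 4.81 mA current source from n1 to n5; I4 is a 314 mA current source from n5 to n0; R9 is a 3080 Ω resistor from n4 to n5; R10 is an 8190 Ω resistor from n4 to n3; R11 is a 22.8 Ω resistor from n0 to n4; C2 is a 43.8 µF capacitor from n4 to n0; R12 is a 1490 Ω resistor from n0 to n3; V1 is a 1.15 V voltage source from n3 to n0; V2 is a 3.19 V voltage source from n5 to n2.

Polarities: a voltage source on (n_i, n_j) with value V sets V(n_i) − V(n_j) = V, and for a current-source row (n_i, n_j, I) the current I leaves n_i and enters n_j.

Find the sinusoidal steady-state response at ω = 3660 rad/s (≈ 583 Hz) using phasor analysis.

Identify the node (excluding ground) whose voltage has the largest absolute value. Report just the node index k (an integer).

MNA unknowns: 5 node voltages V₁..V_5 plus 2 source currents (V1, V2)
R1: Y=0.004348+0.000j on G[2,3]
L1: Y=0.000-0.3892j on G[0,5]
R2: Y=0.009901+0.000j on G[4,5]
I1: z[1]−=0.122, z[0]+=0.122
L2: Y=0.000-0.09107j on G[5,0]
C1: Y=0.000+0.1504j on G[4,2]
R3: Y=0.1168+0.000j on G[0,5]
R4: Y=0.0009259+0.000j on G[4,3]
I2: z[2]−=0.0144, z[0]+=0.0144
R5: Y=0.0001828+0.000j on G[1,0]
R6: Y=0.0003115+0.000j on G[2,1]
R7: Y=0.001812+0.000j on G[3,2]
R8: Y=0.0007246+0.000j on G[5,1]
I3: z[1]−=0.00481, z[5]+=0.00481
I4: z[5]−=0.314, z[0]+=0.314
R9: Y=0.0003247+0.000j on G[4,5]
R10: Y=0.0001221+0.000j on G[4,3]
R11: Y=0.04386+0.000j on G[0,4]
C2: Y=0.000+0.1603j on G[4,0]
R12: Y=0.0006711+0.000j on G[0,3]
V1: row V3−V0=1.15, i_V1 at 3,0
V2: row V5−V2=3.19, i_V2 at 5,2
solve → V1=-105.6-0.5575j, V2=-4.039-0.6559j, V3=1.150+0.000j, V4=-1.866-0.6246j, V5=-0.8495-0.6559j
aux → i_V1=-0.03590-0.004694j, i_V2=0.01877-0.3310j

1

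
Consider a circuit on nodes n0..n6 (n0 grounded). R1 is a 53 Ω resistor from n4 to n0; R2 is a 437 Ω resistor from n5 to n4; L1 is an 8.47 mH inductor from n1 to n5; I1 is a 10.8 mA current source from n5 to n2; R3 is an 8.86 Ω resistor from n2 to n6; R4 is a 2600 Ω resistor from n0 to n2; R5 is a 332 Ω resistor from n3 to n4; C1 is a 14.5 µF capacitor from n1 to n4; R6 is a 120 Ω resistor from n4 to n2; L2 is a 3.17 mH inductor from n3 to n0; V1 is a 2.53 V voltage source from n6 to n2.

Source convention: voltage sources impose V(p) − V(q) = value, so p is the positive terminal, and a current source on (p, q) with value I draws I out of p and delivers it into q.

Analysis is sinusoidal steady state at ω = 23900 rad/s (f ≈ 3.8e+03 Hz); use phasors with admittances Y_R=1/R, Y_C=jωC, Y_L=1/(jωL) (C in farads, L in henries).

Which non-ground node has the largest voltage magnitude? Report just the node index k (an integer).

6

Apply KCL at each of the 6 non-ground nodes and solve the resulting linear system.
Node n1: branches {L1, C1} → V_1 = -0.009767+0.02515j
Node n2: branches {I1, R3, R4, R6, V1} → V_2 = 1.218-0.0006088j
Node n3: branches {R5, L2} → V_3 = -0.0009282-0.004704j
Node n4: branches {R1, R2, R5, C1, R6} → V_4 = -0.02154-0.0006369j
Node n5: branches {R2, L1, I1} → V_5 = -0.8358-1.784j
Node n6: branches {R3, V1} → V_6 = 3.748-0.0006088j
Source currents: i(V1)=-0.2856+0.000j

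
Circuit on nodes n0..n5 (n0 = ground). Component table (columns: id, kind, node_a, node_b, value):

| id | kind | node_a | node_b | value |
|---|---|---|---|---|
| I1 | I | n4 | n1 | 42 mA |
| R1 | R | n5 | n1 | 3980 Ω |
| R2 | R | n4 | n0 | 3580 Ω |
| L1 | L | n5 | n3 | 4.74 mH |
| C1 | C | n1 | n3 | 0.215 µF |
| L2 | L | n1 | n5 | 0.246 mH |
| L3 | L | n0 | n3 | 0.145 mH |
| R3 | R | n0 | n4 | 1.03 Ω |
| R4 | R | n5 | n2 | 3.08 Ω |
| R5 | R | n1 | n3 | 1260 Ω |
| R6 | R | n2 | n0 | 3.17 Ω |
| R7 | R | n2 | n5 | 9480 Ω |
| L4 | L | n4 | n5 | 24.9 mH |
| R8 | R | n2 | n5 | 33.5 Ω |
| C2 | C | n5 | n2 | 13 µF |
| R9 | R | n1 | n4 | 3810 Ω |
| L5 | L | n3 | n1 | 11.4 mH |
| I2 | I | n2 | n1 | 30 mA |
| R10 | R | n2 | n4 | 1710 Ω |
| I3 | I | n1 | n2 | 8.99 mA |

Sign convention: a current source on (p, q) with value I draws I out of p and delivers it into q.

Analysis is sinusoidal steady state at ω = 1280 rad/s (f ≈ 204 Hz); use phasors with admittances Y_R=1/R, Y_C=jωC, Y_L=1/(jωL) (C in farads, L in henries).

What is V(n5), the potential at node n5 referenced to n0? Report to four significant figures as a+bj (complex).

MNA unknowns: 5 node voltages V₁..V_5
I1: z[4]−=0.042, z[1]+=0.042
R1: Y=0.0002513+0.000j on G[5,1]
R2: Y=0.0002793+0.000j on G[4,0]
L1: Y=0.000-0.1648j on G[5,3]
C1: Y=0.000+0.0002752j on G[1,3]
L2: Y=0.000-3.176j on G[1,5]
L3: Y=0.000-5.388j on G[0,3]
R3: Y=0.9709+0.000j on G[0,4]
R4: Y=0.3247+0.000j on G[5,2]
R5: Y=0.0007937+0.000j on G[1,3]
R6: Y=0.3155+0.000j on G[2,0]
R7: Y=0.0001055+0.000j on G[2,5]
L4: Y=0.000-0.03138j on G[4,5]
R8: Y=0.02985+0.000j on G[2,5]
C2: Y=0.000+0.01664j on G[5,2]
R9: Y=0.0002625+0.000j on G[1,4]
L5: Y=0.000-0.06853j on G[3,1]
I2: z[2]−=0.03, z[1]+=0.03
R10: Y=0.0005848+0.000j on G[2,4]
I3: z[1]−=0.00899, z[2]+=0.00899
solve → V1=0.08924+0.1574j, V2=0.01517+0.07633j, V3=0.003731+0.006051j, V4=-0.03850-0.004092j, V5=0.09102+0.1408j

0.09102+0.1408j V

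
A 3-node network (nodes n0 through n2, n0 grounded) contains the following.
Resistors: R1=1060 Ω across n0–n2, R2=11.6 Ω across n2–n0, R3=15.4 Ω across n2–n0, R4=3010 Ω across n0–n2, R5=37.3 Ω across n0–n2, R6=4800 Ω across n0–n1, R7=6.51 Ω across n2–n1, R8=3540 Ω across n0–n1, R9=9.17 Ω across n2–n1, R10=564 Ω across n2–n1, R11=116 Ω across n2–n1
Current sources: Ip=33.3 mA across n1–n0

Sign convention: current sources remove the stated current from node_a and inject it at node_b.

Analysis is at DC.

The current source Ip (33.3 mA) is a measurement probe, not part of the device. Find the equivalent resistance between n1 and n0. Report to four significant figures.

R_eq = 9.200 Ω

MNA unknowns: 2 node voltages V₁..V_2
R1: Y=0.0009434 on G[0,2]
R2: Y=0.08621 on G[2,0]
R3: Y=0.06494 on G[2,0]
R4: Y=0.0003322 on G[0,2]
R5: Y=0.02681 on G[0,2]
R6: Y=0.0002083 on G[0,1]
R7: Y=0.1536 on G[2,1]
R8: Y=0.0002825 on G[0,1]
R9: Y=0.1091 on G[2,1]
R10: Y=0.001773 on G[2,1]
R11: Y=0.008621 on G[2,1]
Ip: z[1]−=0.0333, z[0]+=0.0333
solve → V1=-0.3064, V2=-0.1850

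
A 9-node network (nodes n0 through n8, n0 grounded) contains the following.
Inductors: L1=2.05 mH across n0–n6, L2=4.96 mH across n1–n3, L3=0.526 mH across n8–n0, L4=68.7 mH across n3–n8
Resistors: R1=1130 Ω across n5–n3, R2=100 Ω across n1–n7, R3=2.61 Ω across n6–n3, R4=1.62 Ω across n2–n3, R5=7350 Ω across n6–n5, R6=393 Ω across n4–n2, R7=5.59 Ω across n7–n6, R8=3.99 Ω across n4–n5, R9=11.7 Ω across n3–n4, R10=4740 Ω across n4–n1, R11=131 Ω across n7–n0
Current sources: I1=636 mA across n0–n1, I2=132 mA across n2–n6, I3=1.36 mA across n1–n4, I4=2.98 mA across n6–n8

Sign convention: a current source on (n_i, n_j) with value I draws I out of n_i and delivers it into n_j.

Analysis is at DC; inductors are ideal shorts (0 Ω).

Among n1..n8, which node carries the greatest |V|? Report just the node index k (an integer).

2

MNA unknowns: 8 node voltages V₁..V_8 plus 4 source currents (L1, L2, L3, L4)
L1: row V0−V6=0, i_L1 at 0,6
R1: Y=0.0008850 on G[5,3]
R2: Y=0.01000 on G[1,7]
L2: row V1−V3=0, i_L2 at 1,3
R3: Y=0.3831 on G[6,3]
R4: Y=0.6173 on G[2,3]
R5: Y=0.0001361 on G[6,5]
R6: Y=0.002545 on G[4,2]
I1: z[0]−=0.636, z[1]+=0.636
R7: Y=0.1789 on G[7,6]
L3: row V8−V0=0, i_L3 at 8,0
I2: z[2]−=0.132, z[6]+=0.132
R8: Y=0.2506 on G[4,5]
I3: z[1]−=0.00136, z[4]+=0.00136
R9: Y=0.08547 on G[3,4]
R10: Y=0.0002110 on G[4,1]
L4: row V3−V8=0, i_L4 at 3,8
R11: Y=0.007634 on G[7,0]
I4: z[6]−=0.00298, z[8]+=0.00298
solve → V1=0.000, V2=-0.2129, V3=0.000, V4=0.009168, V5=0.009131, V6=0.000, V7=0.000, V8=0.000
aux → i_L1=-0.1290, i_L2=0.6346, i_L3=0.5070, i_L4=0.5040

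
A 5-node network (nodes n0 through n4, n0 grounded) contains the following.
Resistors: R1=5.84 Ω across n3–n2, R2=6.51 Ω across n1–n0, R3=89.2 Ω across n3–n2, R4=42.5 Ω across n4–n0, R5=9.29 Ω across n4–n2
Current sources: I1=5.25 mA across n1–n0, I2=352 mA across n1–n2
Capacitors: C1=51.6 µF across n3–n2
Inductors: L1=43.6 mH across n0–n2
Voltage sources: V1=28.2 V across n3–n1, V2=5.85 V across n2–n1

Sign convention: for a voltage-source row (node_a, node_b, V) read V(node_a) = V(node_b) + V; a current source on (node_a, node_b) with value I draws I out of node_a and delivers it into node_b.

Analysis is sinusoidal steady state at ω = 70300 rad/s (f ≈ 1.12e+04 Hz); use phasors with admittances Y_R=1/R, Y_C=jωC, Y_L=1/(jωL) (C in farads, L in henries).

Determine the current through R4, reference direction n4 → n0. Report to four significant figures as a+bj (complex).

Element admittances at ω=70300 rad/s:
  Y(R1) = 0.1712+0.000j S between n3,n2
  I1: injects 0.00525 A into n0 (from n1)
  I2: injects 0.352 A into n2 (from n1)
  Y(C1) = 0.000+3.627j S between n3,n2
  Y(R2) = 0.1536+0.000j S between n1,n0
  Y(R3) = 0.01121+0.000j S between n3,n2
  Y(R4) = 0.02353+0.000j S between n4,n0
  Y(L1) = 0.000-0.0003263j S between n0,n2
  Y(R5) = 0.1076+0.000j S between n4,n2
  V1: constraint V(n3)−V(n1) = 28.2
  V2: constraint V(n2)−V(n1) = 5.85
Assemble and solve the 6×6 MNA system:
  V(n1)=-0.6836+0.009748j  V(n2)=5.166+0.009748j  V(n3)=27.52+0.009748j  V(n4)=4.240+0.007999j
  i(V1)=-4.078-81.07j  i(V2)=4.330+81.08j

0.09976+0.0001882j A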